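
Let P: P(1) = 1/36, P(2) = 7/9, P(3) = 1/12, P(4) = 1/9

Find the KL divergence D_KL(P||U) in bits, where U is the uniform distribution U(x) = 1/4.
0.9234 bits

U(i) = 1/4 for all i

D_KL(P||U) = Σ P(x) log₂(P(x) / (1/4))
           = Σ P(x) log₂(P(x)) + log₂(4)
           = log₂(4) - H(P)

H(P) = -Σ P(x) log₂(P(x)):
  -P(1)·log₂(P(1)) = -(1/36)·log₂(1/36) = 0.14361
  -P(2)·log₂(P(2)) = -(7/9)·log₂(7/9) = 0.28200
  -P(3)·log₂(P(3)) = -(1/12)·log₂(1/12) = 0.29875
  -P(4)·log₂(P(4)) = -(1/9)·log₂(1/9) = 0.35221
H(P) = 0.14361 + 0.28200 + 0.29875 + 0.35221 = 1.07657 bits

log₂(4) = 2.00000 bits

D_KL(P||U) = 2.00000 - 1.07657 = 0.92343 ≈ 0.9234 bits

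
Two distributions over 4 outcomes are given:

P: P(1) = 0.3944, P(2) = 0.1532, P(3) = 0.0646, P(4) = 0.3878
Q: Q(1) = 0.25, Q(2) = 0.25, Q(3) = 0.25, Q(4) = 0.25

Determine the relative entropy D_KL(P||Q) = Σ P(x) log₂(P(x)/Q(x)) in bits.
0.2707 bits

D_KL(P||Q) = Σ P(x) log₂(P(x)/Q(x))

Computing term by term:
  P(1)·log₂(P(1)/Q(1)) = 0.3944·log₂(0.3944/0.25) = 0.25941
  P(2)·log₂(P(2)/Q(2)) = 0.1532·log₂(0.1532/0.25) = -0.10824
  P(3)·log₂(P(3)/Q(3)) = 0.0646·log₂(0.0646/0.25) = -0.12612
  P(4)·log₂(P(4)/Q(4)) = 0.3878·log₂(0.3878/0.25) = 0.24563

D_KL(P||Q) = 0.25941 - 0.10824 - 0.12612 + 0.24563 = 0.27068 ≈ 0.2707 bits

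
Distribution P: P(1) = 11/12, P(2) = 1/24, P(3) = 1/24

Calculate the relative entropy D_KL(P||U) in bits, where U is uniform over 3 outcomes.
1.0878 bits

U(i) = 1/3 for all i

D_KL(P||U) = Σ P(x) log₂(P(x) / (1/3))
           = Σ P(x) log₂(P(x)) + log₂(3)
           = log₂(3) - H(P)

H(P) = -Σ P(x) log₂(P(x)):
  -P(1)·log₂(P(1)) = -(11/12)·log₂(11/12) = 0.11507
  -P(2)·log₂(P(2)) = -(1/24)·log₂(1/24) = 0.19104
  -P(3)·log₂(P(3)) = -(1/24)·log₂(1/24) = 0.19104
H(P) = 0.11507 + 0.19104 + 0.19104 = 0.49715 bits

log₂(3) = 1.58496 bits

D_KL(P||U) = 1.58496 - 0.49715 = 1.08781 ≈ 1.0878 bits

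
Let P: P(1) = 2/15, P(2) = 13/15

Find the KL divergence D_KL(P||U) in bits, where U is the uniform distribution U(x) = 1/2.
0.4335 bits

U(i) = 1/2 for all i

D_KL(P||U) = Σ P(x) log₂(P(x) / (1/2))
           = Σ P(x) log₂(P(x)) + log₂(2)
           = log₂(2) - H(P)

H(P) = -Σ P(x) log₂(P(x)):
  -P(1)·log₂(P(1)) = -(2/15)·log₂(2/15) = 0.38759
  -P(2)·log₂(P(2)) = -(13/15)·log₂(13/15) = 0.17892
H(P) = 0.38759 + 0.17892 = 0.56651 bits

log₂(2) = 1.00000 bits

D_KL(P||U) = 1.00000 - 0.56651 = 0.43349 ≈ 0.4335 bits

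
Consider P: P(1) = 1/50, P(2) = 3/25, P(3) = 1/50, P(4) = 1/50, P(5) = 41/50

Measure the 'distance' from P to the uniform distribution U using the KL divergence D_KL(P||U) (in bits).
1.3815 bits

U(i) = 1/5 for all i

D_KL(P||U) = Σ P(x) log₂(P(x) / (1/5))
           = Σ P(x) log₂(P(x)) + log₂(5)
           = log₂(5) - H(P)

H(P) = -Σ P(x) log₂(P(x)):
  -P(1)·log₂(P(1)) = -(1/50)·log₂(1/50) = 0.11288
  -P(2)·log₂(P(2)) = -(3/25)·log₂(3/25) = 0.36707
  -P(3)·log₂(P(3)) = -(1/50)·log₂(1/50) = 0.11288
  -P(4)·log₂(P(4)) = -(1/50)·log₂(1/50) = 0.11288
  -P(5)·log₂(P(5)) = -(41/50)·log₂(41/50) = 0.23477
H(P) = 0.11288 + 0.36707 + 0.11288 + 0.11288 + 0.23477 = 0.94048 bits

log₂(5) = 2.32193 bits

D_KL(P||U) = 2.32193 - 0.94048 = 1.38145 ≈ 1.3815 bits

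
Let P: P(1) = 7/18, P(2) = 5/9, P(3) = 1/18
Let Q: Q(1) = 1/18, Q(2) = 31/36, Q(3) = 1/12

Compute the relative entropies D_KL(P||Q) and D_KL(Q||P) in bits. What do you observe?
D_KL(P||Q) = 0.7080 bits, D_KL(Q||P) = 0.4372 bits. The two directions give different values (D_KL(P||Q) exceeds D_KL(Q||P) by 0.2708 bits): KL divergence is asymmetric.

D_KL(P||Q) = Σ P(x) log₂(P(x)/Q(x))

Computing term by term:
  P(1)·log₂(P(1)/Q(1)) = (7/18)·log₂((7/18)/(1/18)) = 1.09175
  P(2)·log₂(P(2)/Q(2)) = (5/9)·log₂((5/9)/(31/36)) = -0.35126
  P(3)·log₂(P(3)/Q(3)) = (1/18)·log₂((1/18)/(1/12)) = -0.03250

D_KL(P||Q) = 1.09175 - 0.35126 - 0.03250 = 0.70799 ≈ 0.7080 bits

D_KL(Q||P) = Σ Q(x) log₂(Q(x)/P(x))

Computing term by term:
  Q(1)·log₂(Q(1)/P(1)) = (1/18)·log₂((1/18)/(7/18)) = -0.15596
  Q(2)·log₂(Q(2)/P(2)) = (31/36)·log₂((31/36)/(5/9)) = 0.54445
  Q(3)·log₂(Q(3)/P(3)) = (1/12)·log₂((1/12)/(1/18)) = 0.04875

D_KL(Q||P) = -0.15596 + 0.54445 + 0.04875 = 0.43724 ≈ 0.4372 bits

These are NOT equal (difference: 0.2708 bits). KL divergence is asymmetric: D_KL(P||Q) ≠ D_KL(Q||P) in general.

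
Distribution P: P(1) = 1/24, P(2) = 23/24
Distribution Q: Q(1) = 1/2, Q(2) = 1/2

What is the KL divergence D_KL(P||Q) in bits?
0.7501 bits

D_KL(P||Q) = Σ P(x) log₂(P(x)/Q(x))

Computing term by term:
  P(1)·log₂(P(1)/Q(1)) = (1/24)·log₂((1/24)/(1/2)) = -0.14937
  P(2)·log₂(P(2)/Q(2)) = (23/24)·log₂((23/24)/(1/2)) = 0.89949

D_KL(P||Q) = -0.14937 + 0.89949 = 0.75012 ≈ 0.7501 bits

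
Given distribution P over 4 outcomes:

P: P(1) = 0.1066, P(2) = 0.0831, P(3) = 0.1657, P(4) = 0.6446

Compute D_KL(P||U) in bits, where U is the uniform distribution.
0.5194 bits

U(i) = 1/4 for all i

D_KL(P||U) = Σ P(x) log₂(P(x) / (1/4))
           = Σ P(x) log₂(P(x)) + log₂(4)
           = log₂(4) - H(P)

H(P) = -Σ P(x) log₂(P(x)):
  -P(1)·log₂(P(1)) = -(0.1066)·log₂(0.1066) = 0.34429
  -P(2)·log₂(P(2)) = -(0.0831)·log₂(0.0831) = 0.29825
  -P(3)·log₂(P(3)) = -(0.1657)·log₂(0.1657) = 0.42972
  -P(4)·log₂(P(4)) = -(0.6446)·log₂(0.6446) = 0.40837
H(P) = 0.34429 + 0.29825 + 0.42972 + 0.40837 = 1.48063 bits

log₂(4) = 2.00000 bits

D_KL(P||U) = 2.00000 - 1.48063 = 0.51937 ≈ 0.5194 bits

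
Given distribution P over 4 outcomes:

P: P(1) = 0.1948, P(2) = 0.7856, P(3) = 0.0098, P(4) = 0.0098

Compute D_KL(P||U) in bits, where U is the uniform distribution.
1.1360 bits

U(i) = 1/4 for all i

D_KL(P||U) = Σ P(x) log₂(P(x) / (1/4))
           = Σ P(x) log₂(P(x)) + log₂(4)
           = log₂(4) - H(P)

H(P) = -Σ P(x) log₂(P(x)):
  -P(1)·log₂(P(1)) = -(0.1948)·log₂(0.1948) = 0.45972
  -P(2)·log₂(P(2)) = -(0.7856)·log₂(0.7856) = 0.27349
  -P(3)·log₂(P(3)) = -(0.0098)·log₂(0.0098) = 0.06540
  -P(4)·log₂(P(4)) = -(0.0098)·log₂(0.0098) = 0.06540
H(P) = 0.45972 + 0.27349 + 0.06540 + 0.06540 = 0.86401 bits

log₂(4) = 2.00000 bits

D_KL(P||U) = 2.00000 - 0.86401 = 1.13599 ≈ 1.1360 bits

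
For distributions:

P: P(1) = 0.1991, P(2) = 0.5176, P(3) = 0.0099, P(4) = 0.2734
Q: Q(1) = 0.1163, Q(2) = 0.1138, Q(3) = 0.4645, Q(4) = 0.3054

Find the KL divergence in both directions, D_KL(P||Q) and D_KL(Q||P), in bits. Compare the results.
D_KL(P||Q) = 1.1869 bits, D_KL(Q||P) = 2.2888 bits. D_KL(Q||P) is larger than D_KL(P||Q) by 1.1019 bits; the two directions differ.

D_KL(P||Q) = Σ P(x) log₂(P(x)/Q(x))

Computing term by term:
  P(1)·log₂(P(1)/Q(1)) = 0.1991·log₂(0.1991/0.1163) = 0.15443
  P(2)·log₂(P(2)/Q(2)) = 0.5176·log₂(0.5176/0.1138) = 1.13113
  P(3)·log₂(P(3)/Q(3)) = 0.0099·log₂(0.0099/0.4645) = -0.05497
  P(4)·log₂(P(4)/Q(4)) = 0.2734·log₂(0.2734/0.3054) = -0.04366

D_KL(P||Q) = 0.15443 + 1.13113 - 0.05497 - 0.04366 = 1.18693 ≈ 1.1869 bits

D_KL(Q||P) = Σ Q(x) log₂(Q(x)/P(x))

Computing term by term:
  Q(1)·log₂(Q(1)/P(1)) = 0.1163·log₂(0.1163/0.1991) = -0.09021
  Q(2)·log₂(Q(2)/P(2)) = 0.1138·log₂(0.1138/0.5176) = -0.24869
  Q(3)·log₂(Q(3)/P(3)) = 0.4645·log₂(0.4645/0.0099) = 2.57895
  Q(4)·log₂(Q(4)/P(4)) = 0.3054·log₂(0.3054/0.2734) = 0.04877

D_KL(Q||P) = -0.09021 - 0.24869 + 2.57895 + 0.04877 = 2.28882 ≈ 2.2888 bits

These are NOT equal (difference: 1.1019 bits). KL divergence is asymmetric: D_KL(P||Q) ≠ D_KL(Q||P) in general.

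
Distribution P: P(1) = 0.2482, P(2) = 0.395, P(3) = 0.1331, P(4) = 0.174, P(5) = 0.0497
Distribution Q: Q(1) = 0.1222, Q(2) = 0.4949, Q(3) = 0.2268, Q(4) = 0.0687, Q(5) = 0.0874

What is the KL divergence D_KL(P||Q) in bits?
0.2157 bits

D_KL(P||Q) = Σ P(x) log₂(P(x)/Q(x))

Computing term by term:
  P(1)·log₂(P(1)/Q(1)) = 0.2482·log₂(0.2482/0.1222) = 0.25372
  P(2)·log₂(P(2)/Q(2)) = 0.395·log₂(0.395/0.4949) = -0.12849
  P(3)·log₂(P(3)/Q(3)) = 0.1331·log₂(0.1331/0.2268) = -0.10234
  P(4)·log₂(P(4)/Q(4)) = 0.174·log₂(0.174/0.0687) = 0.23328
  P(5)·log₂(P(5)/Q(5)) = 0.0497·log₂(0.0497/0.0874) = -0.04048

D_KL(P||Q) = 0.25372 - 0.12849 - 0.10234 + 0.23328 - 0.04048 = 0.21569 ≈ 0.2157 bits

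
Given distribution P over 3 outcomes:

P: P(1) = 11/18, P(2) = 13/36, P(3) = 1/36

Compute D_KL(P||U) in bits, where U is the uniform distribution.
0.4765 bits

U(i) = 1/3 for all i

D_KL(P||U) = Σ P(x) log₂(P(x) / (1/3))
           = Σ P(x) log₂(P(x)) + log₂(3)
           = log₂(3) - H(P)

H(P) = -Σ P(x) log₂(P(x)):
  -P(1)·log₂(P(1)) = -(11/18)·log₂(11/18) = 0.43419
  -P(2)·log₂(P(2)) = -(13/36)·log₂(13/36) = 0.53065
  -P(3)·log₂(P(3)) = -(1/36)·log₂(1/36) = 0.14361
H(P) = 0.43419 + 0.53065 + 0.14361 = 1.10845 bits

log₂(3) = 1.58496 bits

D_KL(P||U) = 1.58496 - 1.10845 = 0.47651 ≈ 0.4765 bits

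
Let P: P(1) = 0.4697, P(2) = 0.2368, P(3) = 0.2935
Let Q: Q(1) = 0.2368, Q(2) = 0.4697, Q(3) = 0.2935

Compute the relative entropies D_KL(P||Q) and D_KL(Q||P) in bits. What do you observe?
D_KL(P||Q) = 0.2301 bits, D_KL(Q||P) = 0.2301 bits. The two directions give the same value here, because Q is a self-inverse relabeling of P; in general KL divergence is asymmetric.

D_KL(P||Q) = Σ P(x) log₂(P(x)/Q(x))

Computing term by term:
  P(1)·log₂(P(1)/Q(1)) = 0.4697·log₂(0.4697/0.2368) = 0.46410
  P(2)·log₂(P(2)/Q(2)) = 0.2368·log₂(0.2368/0.4697) = -0.23398
  P(3)·log₂(P(3)/Q(3)) = 0.2935·log₂(0.2935/0.2935) = 0.00000

D_KL(P||Q) = 0.46410 - 0.23398 + 0.00000 = 0.23012 ≈ 0.2301 bits

D_KL(Q||P) = Σ Q(x) log₂(Q(x)/P(x))

Computing term by term:
  Q(1)·log₂(Q(1)/P(1)) = 0.2368·log₂(0.2368/0.4697) = -0.23398
  Q(2)·log₂(Q(2)/P(2)) = 0.4697·log₂(0.4697/0.2368) = 0.46410
  Q(3)·log₂(Q(3)/P(3)) = 0.2935·log₂(0.2935/0.2935) = 0.00000

D_KL(Q||P) = -0.23398 + 0.46410 + 0.00000 = 0.23012 ≈ 0.2301 bits

These ARE equal here. Q is P with outcomes relabeled (Q(1) = P(2), Q(2) = P(1)) by a relabeling that is its own inverse, so the two sums contain exactly the same terms in a different order. This is a special case — KL divergence is not symmetric in general: D_KL(P||Q) ≠ D_KL(Q||P) for most P, Q.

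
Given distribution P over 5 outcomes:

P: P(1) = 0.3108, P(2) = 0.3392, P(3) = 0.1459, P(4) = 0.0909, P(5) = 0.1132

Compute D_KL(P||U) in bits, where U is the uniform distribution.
0.1934 bits

U(i) = 1/5 for all i

D_KL(P||U) = Σ P(x) log₂(P(x) / (1/5))
           = Σ P(x) log₂(P(x)) + log₂(5)
           = log₂(5) - H(P)

H(P) = -Σ P(x) log₂(P(x)):
  -P(1)·log₂(P(1)) = -(0.3108)·log₂(0.3108) = 0.52399
  -P(2)·log₂(P(2)) = -(0.3392)·log₂(0.3392) = 0.52908
  -P(3)·log₂(P(3)) = -(0.1459)·log₂(0.1459) = 0.40516
  -P(4)·log₂(P(4)) = -(0.0909)·log₂(0.0909) = 0.31448
  -P(5)·log₂(P(5)) = -(0.1132)·log₂(0.1132) = 0.35579
H(P) = 0.52399 + 0.52908 + 0.40516 + 0.31448 + 0.35579 = 2.12850 bits

log₂(5) = 2.32193 bits

D_KL(P||U) = 2.32193 - 2.12850 = 0.19343 ≈ 0.1934 bits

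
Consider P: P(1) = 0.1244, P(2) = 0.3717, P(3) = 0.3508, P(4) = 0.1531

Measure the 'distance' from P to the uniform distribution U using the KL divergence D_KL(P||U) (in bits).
0.1506 bits

U(i) = 1/4 for all i

D_KL(P||U) = Σ P(x) log₂(P(x) / (1/4))
           = Σ P(x) log₂(P(x)) + log₂(4)
           = log₂(4) - H(P)

H(P) = -Σ P(x) log₂(P(x)):
  -P(1)·log₂(P(1)) = -(0.1244)·log₂(0.1244) = 0.37406
  -P(2)·log₂(P(2)) = -(0.3717)·log₂(0.3717) = 0.53071
  -P(3)·log₂(P(3)) = -(0.3508)·log₂(0.3508) = 0.53016
  -P(4)·log₂(P(4)) = -(0.1531)·log₂(0.1531) = 0.41451
H(P) = 0.37406 + 0.53071 + 0.53016 + 0.41451 = 1.84944 bits

log₂(4) = 2.00000 bits

D_KL(P||U) = 2.00000 - 1.84944 = 0.15056 ≈ 0.1506 bits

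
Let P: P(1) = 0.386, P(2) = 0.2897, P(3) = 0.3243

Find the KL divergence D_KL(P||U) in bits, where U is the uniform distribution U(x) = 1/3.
0.0102 bits

U(i) = 1/3 for all i

D_KL(P||U) = Σ P(x) log₂(P(x) / (1/3))
           = Σ P(x) log₂(P(x)) + log₂(3)
           = log₂(3) - H(P)

H(P) = -Σ P(x) log₂(P(x)):
  -P(1)·log₂(P(1)) = -(0.386)·log₂(0.386) = 0.53010
  -P(2)·log₂(P(2)) = -(0.2897)·log₂(0.2897) = 0.51780
  -P(3)·log₂(P(3)) = -(0.3243)·log₂(0.3243) = 0.52686
H(P) = 0.53010 + 0.51780 + 0.52686 = 1.57476 bits

log₂(3) = 1.58496 bits

D_KL(P||U) = 1.58496 - 1.57476 = 0.01020 ≈ 0.0102 bits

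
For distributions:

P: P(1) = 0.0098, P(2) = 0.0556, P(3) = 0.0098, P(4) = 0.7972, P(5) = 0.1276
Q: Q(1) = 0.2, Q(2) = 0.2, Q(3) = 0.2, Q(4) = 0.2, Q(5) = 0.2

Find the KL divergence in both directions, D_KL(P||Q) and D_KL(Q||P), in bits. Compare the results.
D_KL(P||Q) = 1.3197 bits, D_KL(Q||P) = 1.8405 bits. D_KL(Q||P) is larger than D_KL(P||Q) by 0.5208 bits; the two directions differ.

D_KL(P||Q) = Σ P(x) log₂(P(x)/Q(x))

Computing term by term:
  P(1)·log₂(P(1)/Q(1)) = 0.0098·log₂(0.0098/0.2) = -0.04264
  P(2)·log₂(P(2)/Q(2)) = 0.0556·log₂(0.0556/0.2) = -0.10268
  P(3)·log₂(P(3)/Q(3)) = 0.0098·log₂(0.0098/0.2) = -0.04264
  P(4)·log₂(P(4)/Q(4)) = 0.7972·log₂(0.7972/0.2) = 1.59037
  P(5)·log₂(P(5)/Q(5)) = 0.1276·log₂(0.1276/0.2) = -0.08273

D_KL(P||Q) = -0.04264 - 0.10268 - 0.04264 + 1.59037 - 0.08273 = 1.31968 ≈ 1.3197 bits

D_KL(Q||P) = Σ Q(x) log₂(Q(x)/P(x))

Computing term by term:
  Q(1)·log₂(Q(1)/P(1)) = 0.2·log₂(0.2/0.0098) = 0.87021
  Q(2)·log₂(Q(2)/P(2)) = 0.2·log₂(0.2/0.0556) = 0.36937
  Q(3)·log₂(Q(3)/P(3)) = 0.2·log₂(0.2/0.0098) = 0.87021
  Q(4)·log₂(Q(4)/P(4)) = 0.2·log₂(0.2/0.7972) = -0.39899
  Q(5)·log₂(Q(5)/P(5)) = 0.2·log₂(0.2/0.1276) = 0.12967

D_KL(Q||P) = 0.87021 + 0.36937 + 0.87021 - 0.39899 + 0.12967 = 1.84047 ≈ 1.8405 bits

These are NOT equal (difference: 0.5208 bits). KL divergence is asymmetric: D_KL(P||Q) ≠ D_KL(Q||P) in general.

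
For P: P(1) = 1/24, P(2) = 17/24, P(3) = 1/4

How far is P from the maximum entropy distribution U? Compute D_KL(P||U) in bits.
0.5415 bits

U(i) = 1/3 for all i

D_KL(P||U) = Σ P(x) log₂(P(x) / (1/3))
           = Σ P(x) log₂(P(x)) + log₂(3)
           = log₂(3) - H(P)

H(P) = -Σ P(x) log₂(P(x)):
  -P(1)·log₂(P(1)) = -(1/24)·log₂(1/24) = 0.19104
  -P(2)·log₂(P(2)) = -(17/24)·log₂(17/24) = 0.35240
  -P(3)·log₂(P(3)) = -(1/4)·log₂(1/4) = 0.50000
H(P) = 0.19104 + 0.35240 + 0.50000 = 1.04344 bits

log₂(3) = 1.58496 bits

D_KL(P||U) = 1.58496 - 1.04344 = 0.54152 ≈ 0.5415 bits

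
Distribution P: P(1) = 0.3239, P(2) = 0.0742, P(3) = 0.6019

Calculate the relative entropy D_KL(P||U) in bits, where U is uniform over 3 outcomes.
0.3389 bits

U(i) = 1/3 for all i

D_KL(P||U) = Σ P(x) log₂(P(x) / (1/3))
           = Σ P(x) log₂(P(x)) + log₂(3)
           = log₂(3) - H(P)

H(P) = -Σ P(x) log₂(P(x)):
  -P(1)·log₂(P(1)) = -(0.3239)·log₂(0.3239) = 0.52678
  -P(2)·log₂(P(2)) = -(0.0742)·log₂(0.0742) = 0.27843
  -P(3)·log₂(P(3)) = -(0.6019)·log₂(0.6019) = 0.44083
H(P) = 0.52678 + 0.27843 + 0.44083 = 1.24604 bits

log₂(3) = 1.58496 bits

D_KL(P||U) = 1.58496 - 1.24604 = 0.33892 ≈ 0.3389 bits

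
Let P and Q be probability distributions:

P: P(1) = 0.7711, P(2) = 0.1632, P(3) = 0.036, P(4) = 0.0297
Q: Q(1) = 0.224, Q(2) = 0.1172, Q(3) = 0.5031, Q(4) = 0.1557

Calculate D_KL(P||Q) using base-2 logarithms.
1.2452 bits

D_KL(P||Q) = Σ P(x) log₂(P(x)/Q(x))

Computing term by term:
  P(1)·log₂(P(1)/Q(1)) = 0.7711·log₂(0.7711/0.224) = 1.37519
  P(2)·log₂(P(2)/Q(2)) = 0.1632·log₂(0.1632/0.1172) = 0.07796
  P(3)·log₂(P(3)/Q(3)) = 0.036·log₂(0.036/0.5031) = -0.13697
  P(4)·log₂(P(4)/Q(4)) = 0.0297·log₂(0.0297/0.1557) = -0.07099

D_KL(P||Q) = 1.37519 + 0.07796 - 0.13697 - 0.07099 = 1.24519 ≈ 1.2452 bits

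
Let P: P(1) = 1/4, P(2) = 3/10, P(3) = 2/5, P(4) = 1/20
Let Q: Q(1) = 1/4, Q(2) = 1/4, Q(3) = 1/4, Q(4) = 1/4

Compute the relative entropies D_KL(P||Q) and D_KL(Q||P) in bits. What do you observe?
D_KL(P||Q) = 0.2340 bits, D_KL(Q||P) = 0.3452 bits. The two directions give different values (D_KL(Q||P) exceeds D_KL(P||Q) by 0.1112 bits): KL divergence is asymmetric.

D_KL(P||Q) = Σ P(x) log₂(P(x)/Q(x))

Computing term by term:
  P(1)·log₂(P(1)/Q(1)) = (1/4)·log₂((1/4)/(1/4)) = 0.00000
  P(2)·log₂(P(2)/Q(2)) = (3/10)·log₂((3/10)/(1/4)) = 0.07891
  P(3)·log₂(P(3)/Q(3)) = (2/5)·log₂((2/5)/(1/4)) = 0.27123
  P(4)·log₂(P(4)/Q(4)) = (1/20)·log₂((1/20)/(1/4)) = -0.11610

D_KL(P||Q) = 0.00000 + 0.07891 + 0.27123 - 0.11610 = 0.23404 ≈ 0.2340 bits

D_KL(Q||P) = Σ Q(x) log₂(Q(x)/P(x))

Computing term by term:
  Q(1)·log₂(Q(1)/P(1)) = (1/4)·log₂((1/4)/(1/4)) = 0.00000
  Q(2)·log₂(Q(2)/P(2)) = (1/4)·log₂((1/4)/(3/10)) = -0.06576
  Q(3)·log₂(Q(3)/P(3)) = (1/4)·log₂((1/4)/(2/5)) = -0.16952
  Q(4)·log₂(Q(4)/P(4)) = (1/4)·log₂((1/4)/(1/20)) = 0.58048

D_KL(Q||P) = 0.00000 - 0.06576 - 0.16952 + 0.58048 = 0.34520 ≈ 0.3452 bits

These are NOT equal (difference: 0.1112 bits). KL divergence is asymmetric: D_KL(P||Q) ≠ D_KL(Q||P) in general.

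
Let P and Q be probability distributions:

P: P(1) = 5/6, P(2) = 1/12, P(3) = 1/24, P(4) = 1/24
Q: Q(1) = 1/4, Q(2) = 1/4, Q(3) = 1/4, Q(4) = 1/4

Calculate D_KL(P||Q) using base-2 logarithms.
1.1000 bits

D_KL(P||Q) = Σ P(x) log₂(P(x)/Q(x))

Computing term by term:
  P(1)·log₂(P(1)/Q(1)) = (5/6)·log₂((5/6)/(1/4)) = 1.44747
  P(2)·log₂(P(2)/Q(2)) = (1/12)·log₂((1/12)/(1/4)) = -0.13208
  P(3)·log₂(P(3)/Q(3)) = (1/24)·log₂((1/24)/(1/4)) = -0.10771
  P(4)·log₂(P(4)/Q(4)) = (1/24)·log₂((1/24)/(1/4)) = -0.10771

D_KL(P||Q) = 1.44747 - 0.13208 - 0.10771 - 0.10771 = 1.09997 ≈ 1.1000 bits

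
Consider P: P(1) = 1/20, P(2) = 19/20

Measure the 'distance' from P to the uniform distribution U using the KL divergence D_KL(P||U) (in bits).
0.7136 bits

U(i) = 1/2 for all i

D_KL(P||U) = Σ P(x) log₂(P(x) / (1/2))
           = Σ P(x) log₂(P(x)) + log₂(2)
           = log₂(2) - H(P)

H(P) = -Σ P(x) log₂(P(x)):
  -P(1)·log₂(P(1)) = -(1/20)·log₂(1/20) = 0.21610
  -P(2)·log₂(P(2)) = -(19/20)·log₂(19/20) = 0.07030
H(P) = 0.21610 + 0.07030 = 0.28640 bits

log₂(2) = 1.00000 bits

D_KL(P||U) = 1.00000 - 0.28640 = 0.71360 ≈ 0.7136 bits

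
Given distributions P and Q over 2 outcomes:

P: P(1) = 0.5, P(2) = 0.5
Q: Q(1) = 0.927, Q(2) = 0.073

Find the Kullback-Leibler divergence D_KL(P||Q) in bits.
0.9427 bits

D_KL(P||Q) = Σ P(x) log₂(P(x)/Q(x))

Computing term by term:
  P(1)·log₂(P(1)/Q(1)) = 0.5·log₂(0.5/0.927) = -0.44532
  P(2)·log₂(P(2)/Q(2)) = 0.5·log₂(0.5/0.073) = 1.38798

D_KL(P||Q) = -0.44532 + 1.38798 = 0.94266 ≈ 0.9427 bits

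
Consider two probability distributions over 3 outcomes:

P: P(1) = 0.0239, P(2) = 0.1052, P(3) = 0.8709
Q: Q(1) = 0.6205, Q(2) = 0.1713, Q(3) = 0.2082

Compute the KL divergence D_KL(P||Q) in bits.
1.6117 bits

D_KL(P||Q) = Σ P(x) log₂(P(x)/Q(x))

Computing term by term:
  P(1)·log₂(P(1)/Q(1)) = 0.0239·log₂(0.0239/0.6205) = -0.11229
  P(2)·log₂(P(2)/Q(2)) = 0.1052·log₂(0.1052/0.1713) = -0.07400
  P(3)·log₂(P(3)/Q(3)) = 0.8709·log₂(0.8709/0.2082) = 1.79801

D_KL(P||Q) = -0.11229 - 0.07400 + 1.79801 = 1.61172 ≈ 1.6117 bits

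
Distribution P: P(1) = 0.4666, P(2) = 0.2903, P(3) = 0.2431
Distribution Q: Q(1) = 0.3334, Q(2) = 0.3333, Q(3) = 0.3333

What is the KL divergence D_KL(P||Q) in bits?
0.0577 bits

D_KL(P||Q) = Σ P(x) log₂(P(x)/Q(x))

Computing term by term:
  P(1)·log₂(P(1)/Q(1)) = 0.4666·log₂(0.4666/0.3334) = 0.22627
  P(2)·log₂(P(2)/Q(2)) = 0.2903·log₂(0.2903/0.3333) = -0.05785
  P(3)·log₂(P(3)/Q(3)) = 0.2431·log₂(0.2431/0.3333) = -0.11068

D_KL(P||Q) = 0.22627 - 0.05785 - 0.11068 = 0.05774 ≈ 0.0577 bits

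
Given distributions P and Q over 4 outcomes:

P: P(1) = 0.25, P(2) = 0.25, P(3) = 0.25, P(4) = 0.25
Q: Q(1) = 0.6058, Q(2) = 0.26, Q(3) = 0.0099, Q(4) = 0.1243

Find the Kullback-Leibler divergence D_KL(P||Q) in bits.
1.0832 bits

D_KL(P||Q) = Σ P(x) log₂(P(x)/Q(x))

Computing term by term:
  P(1)·log₂(P(1)/Q(1)) = 0.25·log₂(0.25/0.6058) = -0.31923
  P(2)·log₂(P(2)/Q(2)) = 0.25·log₂(0.25/0.26) = -0.01415
  P(3)·log₂(P(3)/Q(3)) = 0.25·log₂(0.25/0.0099) = 1.16459
  P(4)·log₂(P(4)/Q(4)) = 0.25·log₂(0.25/0.1243) = 0.25203

D_KL(P||Q) = -0.31923 - 0.01415 + 1.16459 + 0.25203 = 1.08324 ≈ 1.0832 bits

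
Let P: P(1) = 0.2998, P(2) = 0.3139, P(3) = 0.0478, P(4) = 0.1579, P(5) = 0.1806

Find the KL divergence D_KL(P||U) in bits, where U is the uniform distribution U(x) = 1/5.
0.2001 bits

U(i) = 1/5 for all i

D_KL(P||U) = Σ P(x) log₂(P(x) / (1/5))
           = Σ P(x) log₂(P(x)) + log₂(5)
           = log₂(5) - H(P)

H(P) = -Σ P(x) log₂(P(x)):
  -P(1)·log₂(P(1)) = -(0.2998)·log₂(0.2998) = 0.52103
  -P(2)·log₂(P(2)) = -(0.3139)·log₂(0.3139) = 0.52472
  -P(3)·log₂(P(3)) = -(0.0478)·log₂(0.0478) = 0.20969
  -P(4)·log₂(P(4)) = -(0.1579)·log₂(0.1579) = 0.42047
  -P(5)·log₂(P(5)) = -(0.1806)·log₂(0.1806) = 0.44592
H(P) = 0.52103 + 0.52472 + 0.20969 + 0.42047 + 0.44592 = 2.12183 bits

log₂(5) = 2.32193 bits

D_KL(P||U) = 2.32193 - 2.12183 = 0.20010 ≈ 0.2001 bits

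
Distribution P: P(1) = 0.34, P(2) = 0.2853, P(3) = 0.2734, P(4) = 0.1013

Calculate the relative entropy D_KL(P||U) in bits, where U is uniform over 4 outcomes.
0.1085 bits

U(i) = 1/4 for all i

D_KL(P||U) = Σ P(x) log₂(P(x) / (1/4))
           = Σ P(x) log₂(P(x)) + log₂(4)
           = log₂(4) - H(P)

H(P) = -Σ P(x) log₂(P(x)):
  -P(1)·log₂(P(1)) = -(0.34)·log₂(0.34) = 0.52917
  -P(2)·log₂(P(2)) = -(0.2853)·log₂(0.2853) = 0.51624
  -P(3)·log₂(P(3)) = -(0.2734)·log₂(0.2734) = 0.51151
  -P(4)·log₂(P(4)) = -(0.1013)·log₂(0.1013) = 0.33462
H(P) = 0.52917 + 0.51624 + 0.51151 + 0.33462 = 1.89154 bits

log₂(4) = 2.00000 bits

D_KL(P||U) = 2.00000 - 1.89154 = 0.10846 ≈ 0.1085 bits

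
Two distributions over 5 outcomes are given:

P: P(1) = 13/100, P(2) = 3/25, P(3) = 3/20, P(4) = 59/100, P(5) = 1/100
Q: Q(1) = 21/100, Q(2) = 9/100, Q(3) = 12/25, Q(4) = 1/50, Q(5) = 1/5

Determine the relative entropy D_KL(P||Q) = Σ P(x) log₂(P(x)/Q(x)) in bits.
2.5457 bits

D_KL(P||Q) = Σ P(x) log₂(P(x)/Q(x))

Computing term by term:
  P(1)·log₂(P(1)/Q(1)) = (13/100)·log₂((13/100)/(21/100)) = -0.08994
  P(2)·log₂(P(2)/Q(2)) = (3/25)·log₂((3/25)/(9/100)) = 0.04980
  P(3)·log₂(P(3)/Q(3)) = (3/20)·log₂((3/20)/(12/25)) = -0.25171
  P(4)·log₂(P(4)/Q(4)) = (59/100)·log₂((59/100)/(1/50)) = 2.88076
  P(5)·log₂(P(5)/Q(5)) = (1/100)·log₂((1/100)/(1/5)) = -0.04322

D_KL(P||Q) = -0.08994 + 0.04980 - 0.25171 + 2.88076 - 0.04322 = 2.54569 ≈ 2.5457 bits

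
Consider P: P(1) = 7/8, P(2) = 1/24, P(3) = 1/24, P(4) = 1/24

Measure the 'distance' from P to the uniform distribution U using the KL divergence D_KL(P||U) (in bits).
1.2583 bits

U(i) = 1/4 for all i

D_KL(P||U) = Σ P(x) log₂(P(x) / (1/4))
           = Σ P(x) log₂(P(x)) + log₂(4)
           = log₂(4) - H(P)

H(P) = -Σ P(x) log₂(P(x)):
  -P(1)·log₂(P(1)) = -(7/8)·log₂(7/8) = 0.16856
  -P(2)·log₂(P(2)) = -(1/24)·log₂(1/24) = 0.19104
  -P(3)·log₂(P(3)) = -(1/24)·log₂(1/24) = 0.19104
  -P(4)·log₂(P(4)) = -(1/24)·log₂(1/24) = 0.19104
H(P) = 0.16856 + 0.19104 + 0.19104 + 0.19104 = 0.74168 bits

log₂(4) = 2.00000 bits

D_KL(P||U) = 2.00000 - 0.74168 = 1.25832 ≈ 1.2583 bits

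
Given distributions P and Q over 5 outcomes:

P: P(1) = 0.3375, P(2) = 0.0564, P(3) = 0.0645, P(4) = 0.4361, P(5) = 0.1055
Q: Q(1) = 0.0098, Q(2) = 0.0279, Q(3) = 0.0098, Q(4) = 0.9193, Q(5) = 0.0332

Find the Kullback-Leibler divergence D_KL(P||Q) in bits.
1.6627 bits

D_KL(P||Q) = Σ P(x) log₂(P(x)/Q(x))

Computing term by term:
  P(1)·log₂(P(1)/Q(1)) = 0.3375·log₂(0.3375/0.0098) = 1.72326
  P(2)·log₂(P(2)/Q(2)) = 0.0564·log₂(0.0564/0.0279) = 0.05727
  P(3)·log₂(P(3)/Q(3)) = 0.0645·log₂(0.0645/0.0098) = 0.17534
  P(4)·log₂(P(4)/Q(4)) = 0.4361·log₂(0.4361/0.9193) = -0.46919
  P(5)·log₂(P(5)/Q(5)) = 0.1055·log₂(0.1055/0.0332) = 0.17597

D_KL(P||Q) = 1.72326 + 0.05727 + 0.17534 - 0.46919 + 0.17597 = 1.66265 ≈ 1.6627 bits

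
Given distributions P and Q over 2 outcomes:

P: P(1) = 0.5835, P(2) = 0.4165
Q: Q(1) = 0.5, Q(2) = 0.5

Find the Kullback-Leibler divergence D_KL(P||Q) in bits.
0.0202 bits

D_KL(P||Q) = Σ P(x) log₂(P(x)/Q(x))

Computing term by term:
  P(1)·log₂(P(1)/Q(1)) = 0.5835·log₂(0.5835/0.5) = 0.13001
  P(2)·log₂(P(2)/Q(2)) = 0.4165·log₂(0.4165/0.5) = -0.10979

D_KL(P||Q) = 0.13001 - 0.10979 = 0.02022 ≈ 0.0202 bits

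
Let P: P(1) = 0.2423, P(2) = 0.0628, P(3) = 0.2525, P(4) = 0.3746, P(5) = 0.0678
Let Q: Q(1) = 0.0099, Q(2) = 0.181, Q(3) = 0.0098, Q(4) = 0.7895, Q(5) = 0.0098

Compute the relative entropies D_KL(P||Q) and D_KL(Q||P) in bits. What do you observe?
D_KL(P||Q) = 1.9917 bits, D_KL(Q||P) = 1.0066 bits. The two directions give different values (D_KL(P||Q) exceeds D_KL(Q||P) by 0.9851 bits): KL divergence is asymmetric.

D_KL(P||Q) = Σ P(x) log₂(P(x)/Q(x))

Computing term by term:
  P(1)·log₂(P(1)/Q(1)) = 0.2423·log₂(0.2423/0.0099) = 1.11778
  P(2)·log₂(P(2)/Q(2)) = 0.0628·log₂(0.0628/0.181) = -0.09591
  P(3)·log₂(P(3)/Q(3)) = 0.2525·log₂(0.2525/0.0098) = 1.18356
  P(4)·log₂(P(4)/Q(4)) = 0.3746·log₂(0.3746/0.7895) = -0.40292
  P(5)·log₂(P(5)/Q(5)) = 0.0678·log₂(0.0678/0.0098) = 0.18919

D_KL(P||Q) = 1.11778 - 0.09591 + 1.18356 - 0.40292 + 0.18919 = 1.99170 ≈ 1.9917 bits

D_KL(Q||P) = Σ Q(x) log₂(Q(x)/P(x))

Computing term by term:
  Q(1)·log₂(Q(1)/P(1)) = 0.0099·log₂(0.0099/0.2423) = -0.04567
  Q(2)·log₂(Q(2)/P(2)) = 0.181·log₂(0.181/0.0628) = 0.27641
  Q(3)·log₂(Q(3)/P(3)) = 0.0098·log₂(0.0098/0.2525) = -0.04594
  Q(4)·log₂(Q(4)/P(4)) = 0.7895·log₂(0.7895/0.3746) = 0.84918
  Q(5)·log₂(Q(5)/P(5)) = 0.0098·log₂(0.0098/0.0678) = -0.02735

D_KL(Q||P) = -0.04567 + 0.27641 - 0.04594 + 0.84918 - 0.02735 = 1.00663 ≈ 1.0066 bits

These are NOT equal (difference: 0.9851 bits). KL divergence is asymmetric: D_KL(P||Q) ≠ D_KL(Q||P) in general.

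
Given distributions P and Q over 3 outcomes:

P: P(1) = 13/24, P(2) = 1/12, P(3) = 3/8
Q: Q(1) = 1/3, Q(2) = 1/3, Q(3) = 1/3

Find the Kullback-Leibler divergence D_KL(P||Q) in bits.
0.2765 bits

D_KL(P||Q) = Σ P(x) log₂(P(x)/Q(x))

Computing term by term:
  P(1)·log₂(P(1)/Q(1)) = (13/24)·log₂((13/24)/(1/3)) = 0.37940
  P(2)·log₂(P(2)/Q(2)) = (1/12)·log₂((1/12)/(1/3)) = -0.16667
  P(3)·log₂(P(3)/Q(3)) = (3/8)·log₂((3/8)/(1/3)) = 0.06372

D_KL(P||Q) = 0.37940 - 0.16667 + 0.06372 = 0.27645 ≈ 0.2765 bits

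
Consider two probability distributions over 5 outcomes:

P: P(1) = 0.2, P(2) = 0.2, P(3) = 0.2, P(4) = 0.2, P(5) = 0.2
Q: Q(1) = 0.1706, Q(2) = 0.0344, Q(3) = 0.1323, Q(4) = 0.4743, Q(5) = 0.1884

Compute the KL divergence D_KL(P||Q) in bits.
0.4411 bits

D_KL(P||Q) = Σ P(x) log₂(P(x)/Q(x))

Computing term by term:
  P(1)·log₂(P(1)/Q(1)) = 0.2·log₂(0.2/0.1706) = 0.04588
  P(2)·log₂(P(2)/Q(2)) = 0.2·log₂(0.2/0.0344) = 0.50790
  P(3)·log₂(P(3)/Q(3)) = 0.2·log₂(0.2/0.1323) = 0.11924
  P(4)·log₂(P(4)/Q(4)) = 0.2·log₂(0.2/0.4743) = -0.24916
  P(5)·log₂(P(5)/Q(5)) = 0.2·log₂(0.2/0.1884) = 0.01724

D_KL(P||Q) = 0.04588 + 0.50790 + 0.11924 - 0.24916 + 0.01724 = 0.44110 ≈ 0.4411 bits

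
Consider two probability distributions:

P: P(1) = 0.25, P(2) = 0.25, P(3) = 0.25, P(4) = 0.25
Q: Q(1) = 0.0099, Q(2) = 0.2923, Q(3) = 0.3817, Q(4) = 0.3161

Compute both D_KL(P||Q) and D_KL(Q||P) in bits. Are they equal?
D_KL(P||Q) = 0.8710 bits, D_KL(Q||P) = 0.3598 bits. No, they are not equal.

D_KL(P||Q) = Σ P(x) log₂(P(x)/Q(x))

Computing term by term:
  P(1)·log₂(P(1)/Q(1)) = 0.25·log₂(0.25/0.0099) = 1.16459
  P(2)·log₂(P(2)/Q(2)) = 0.25·log₂(0.25/0.2923) = -0.05638
  P(3)·log₂(P(3)/Q(3)) = 0.25·log₂(0.25/0.3817) = -0.15263
  P(4)·log₂(P(4)/Q(4)) = 0.25·log₂(0.25/0.3161) = -0.08461

D_KL(P||Q) = 1.16459 - 0.05638 - 0.15263 - 0.08461 = 0.87097 ≈ 0.8710 bits

D_KL(Q||P) = Σ Q(x) log₂(Q(x)/P(x))

Computing term by term:
  Q(1)·log₂(Q(1)/P(1)) = 0.0099·log₂(0.0099/0.25) = -0.04612
  Q(2)·log₂(Q(2)/P(2)) = 0.2923·log₂(0.2923/0.25) = 0.06592
  Q(3)·log₂(Q(3)/P(3)) = 0.3817·log₂(0.3817/0.25) = 0.23303
  Q(4)·log₂(Q(4)/P(4)) = 0.3161·log₂(0.3161/0.25) = 0.10698

D_KL(Q||P) = -0.04612 + 0.06592 + 0.23303 + 0.10698 = 0.35981 ≈ 0.3598 bits

These are NOT equal (difference: 0.5112 bits). KL divergence is asymmetric: D_KL(P||Q) ≠ D_KL(Q||P) in general.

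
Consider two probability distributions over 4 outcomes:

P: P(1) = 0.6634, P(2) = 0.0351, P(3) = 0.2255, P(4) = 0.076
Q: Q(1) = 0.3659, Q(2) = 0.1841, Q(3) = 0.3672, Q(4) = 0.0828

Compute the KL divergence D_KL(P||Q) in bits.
0.3175 bits

D_KL(P||Q) = Σ P(x) log₂(P(x)/Q(x))

Computing term by term:
  P(1)·log₂(P(1)/Q(1)) = 0.6634·log₂(0.6634/0.3659) = 0.56948
  P(2)·log₂(P(2)/Q(2)) = 0.0351·log₂(0.0351/0.1841) = -0.08392
  P(3)·log₂(P(3)/Q(3)) = 0.2255·log₂(0.2255/0.3672) = -0.15863
  P(4)·log₂(P(4)/Q(4)) = 0.076·log₂(0.076/0.0828) = -0.00940

D_KL(P||Q) = 0.56948 - 0.08392 - 0.15863 - 0.00940 = 0.31753 ≈ 0.3175 bits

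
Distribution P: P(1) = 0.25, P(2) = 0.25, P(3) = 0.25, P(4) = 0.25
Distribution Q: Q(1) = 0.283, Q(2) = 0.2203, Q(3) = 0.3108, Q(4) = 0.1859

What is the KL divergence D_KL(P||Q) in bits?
0.0292 bits

D_KL(P||Q) = Σ P(x) log₂(P(x)/Q(x))

Computing term by term:
  P(1)·log₂(P(1)/Q(1)) = 0.25·log₂(0.25/0.283) = -0.04472
  P(2)·log₂(P(2)/Q(2)) = 0.25·log₂(0.25/0.2203) = 0.04561
  P(3)·log₂(P(3)/Q(3)) = 0.25·log₂(0.25/0.3108) = -0.07851
  P(4)·log₂(P(4)/Q(4)) = 0.25·log₂(0.25/0.1859) = 0.10685

D_KL(P||Q) = -0.04472 + 0.04561 - 0.07851 + 0.10685 = 0.02923 ≈ 0.0292 bits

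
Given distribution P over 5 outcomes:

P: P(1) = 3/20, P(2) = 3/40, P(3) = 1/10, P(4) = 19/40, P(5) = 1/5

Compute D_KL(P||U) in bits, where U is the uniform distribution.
0.3244 bits

U(i) = 1/5 for all i

D_KL(P||U) = Σ P(x) log₂(P(x) / (1/5))
           = Σ P(x) log₂(P(x)) + log₂(5)
           = log₂(5) - H(P)

H(P) = -Σ P(x) log₂(P(x)):
  -P(1)·log₂(P(1)) = -(3/20)·log₂(3/20) = 0.41054
  -P(2)·log₂(P(2)) = -(3/40)·log₂(3/40) = 0.28027
  -P(3)·log₂(P(3)) = -(1/10)·log₂(1/10) = 0.33219
  -P(4)·log₂(P(4)) = -(19/40)·log₂(19/40) = 0.51015
  -P(5)·log₂(P(5)) = -(1/5)·log₂(1/5) = 0.46439
H(P) = 0.41054 + 0.28027 + 0.33219 + 0.51015 + 0.46439 = 1.99754 bits

log₂(5) = 2.32193 bits

D_KL(P||U) = 2.32193 - 1.99754 = 0.32439 ≈ 0.3244 bits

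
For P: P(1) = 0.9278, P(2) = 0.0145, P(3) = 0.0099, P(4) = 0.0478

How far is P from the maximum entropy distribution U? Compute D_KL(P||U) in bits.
1.5355 bits

U(i) = 1/4 for all i

D_KL(P||U) = Σ P(x) log₂(P(x) / (1/4))
           = Σ P(x) log₂(P(x)) + log₂(4)
           = log₂(4) - H(P)

H(P) = -Σ P(x) log₂(P(x)):
  -P(1)·log₂(P(1)) = -(0.9278)·log₂(0.9278) = 0.10031
  -P(2)·log₂(P(2)) = -(0.0145)·log₂(0.0145) = 0.08856
  -P(3)·log₂(P(3)) = -(0.0099)·log₂(0.0099) = 0.06592
  -P(4)·log₂(P(4)) = -(0.0478)·log₂(0.0478) = 0.20969
H(P) = 0.10031 + 0.08856 + 0.06592 + 0.20969 = 0.46448 bits

log₂(4) = 2.00000 bits

D_KL(P||U) = 2.00000 - 0.46448 = 1.53552 ≈ 1.5355 bits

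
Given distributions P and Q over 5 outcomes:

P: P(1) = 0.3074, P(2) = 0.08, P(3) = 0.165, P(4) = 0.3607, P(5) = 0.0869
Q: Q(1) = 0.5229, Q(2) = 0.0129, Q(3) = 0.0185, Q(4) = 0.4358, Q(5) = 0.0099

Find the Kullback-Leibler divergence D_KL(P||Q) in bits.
0.6698 bits

D_KL(P||Q) = Σ P(x) log₂(P(x)/Q(x))

Computing term by term:
  P(1)·log₂(P(1)/Q(1)) = 0.3074·log₂(0.3074/0.5229) = -0.23560
  P(2)·log₂(P(2)/Q(2)) = 0.08·log₂(0.08/0.0129) = 0.21061
  P(3)·log₂(P(3)/Q(3)) = 0.165·log₂(0.165/0.0185) = 0.52088
  P(4)·log₂(P(4)/Q(4)) = 0.3607·log₂(0.3607/0.4358) = -0.09842
  P(5)·log₂(P(5)/Q(5)) = 0.0869·log₂(0.0869/0.0099) = 0.27233

D_KL(P||Q) = -0.23560 + 0.21061 + 0.52088 - 0.09842 + 0.27233 = 0.66980 ≈ 0.6698 bits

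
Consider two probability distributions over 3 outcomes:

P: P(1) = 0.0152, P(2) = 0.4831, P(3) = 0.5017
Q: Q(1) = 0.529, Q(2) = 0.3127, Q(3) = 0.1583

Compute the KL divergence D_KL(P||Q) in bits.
1.0602 bits

D_KL(P||Q) = Σ P(x) log₂(P(x)/Q(x))

Computing term by term:
  P(1)·log₂(P(1)/Q(1)) = 0.0152·log₂(0.0152/0.529) = -0.07784
  P(2)·log₂(P(2)/Q(2)) = 0.4831·log₂(0.4831/0.3127) = 0.30317
  P(3)·log₂(P(3)/Q(3)) = 0.5017·log₂(0.5017/0.1583) = 0.83491

D_KL(P||Q) = -0.07784 + 0.30317 + 0.83491 = 1.06024 ≈ 1.0602 bits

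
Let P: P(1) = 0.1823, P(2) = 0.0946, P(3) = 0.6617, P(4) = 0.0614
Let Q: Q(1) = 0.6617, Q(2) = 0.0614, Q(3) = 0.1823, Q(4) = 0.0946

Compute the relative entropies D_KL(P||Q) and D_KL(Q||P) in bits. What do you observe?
D_KL(P||Q) = 0.9123 bits, D_KL(Q||P) = 0.9123 bits. The two directions give the same value here, because Q is a self-inverse relabeling of P; in general KL divergence is asymmetric.

D_KL(P||Q) = Σ P(x) log₂(P(x)/Q(x))

Computing term by term:
  P(1)·log₂(P(1)/Q(1)) = 0.1823·log₂(0.1823/0.6617) = -0.33905
  P(2)·log₂(P(2)/Q(2)) = 0.0946·log₂(0.0946/0.0614) = 0.05899
  P(3)·log₂(P(3)/Q(3)) = 0.6617·log₂(0.6617/0.1823) = 1.23067
  P(4)·log₂(P(4)/Q(4)) = 0.0614·log₂(0.0614/0.0946) = -0.03829

D_KL(P||Q) = -0.33905 + 0.05899 + 1.23067 - 0.03829 = 0.91232 ≈ 0.9123 bits

D_KL(Q||P) = Σ Q(x) log₂(Q(x)/P(x))

Computing term by term:
  Q(1)·log₂(Q(1)/P(1)) = 0.6617·log₂(0.6617/0.1823) = 1.23067
  Q(2)·log₂(Q(2)/P(2)) = 0.0614·log₂(0.0614/0.0946) = -0.03829
  Q(3)·log₂(Q(3)/P(3)) = 0.1823·log₂(0.1823/0.6617) = -0.33905
  Q(4)·log₂(Q(4)/P(4)) = 0.0946·log₂(0.0946/0.0614) = 0.05899

D_KL(Q||P) = 1.23067 - 0.03829 - 0.33905 + 0.05899 = 0.91232 ≈ 0.9123 bits

These ARE equal here. Q is P with outcomes relabeled (Q(1) = P(3), Q(2) = P(4), Q(3) = P(1), Q(4) = P(2)) by a relabeling that is its own inverse, so the two sums contain exactly the same terms in a different order. This is a special case — KL divergence is not symmetric in general: D_KL(P||Q) ≠ D_KL(Q||P) for most P, Q.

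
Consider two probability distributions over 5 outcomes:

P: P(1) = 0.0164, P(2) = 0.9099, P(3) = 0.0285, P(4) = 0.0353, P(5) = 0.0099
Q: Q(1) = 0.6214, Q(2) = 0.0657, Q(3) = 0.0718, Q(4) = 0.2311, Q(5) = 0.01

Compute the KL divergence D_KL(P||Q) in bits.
3.2303 bits

D_KL(P||Q) = Σ P(x) log₂(P(x)/Q(x))

Computing term by term:
  P(1)·log₂(P(1)/Q(1)) = 0.0164·log₂(0.0164/0.6214) = -0.08600
  P(2)·log₂(P(2)/Q(2)) = 0.9099·log₂(0.9099/0.0657) = 3.45011
  P(3)·log₂(P(3)/Q(3)) = 0.0285·log₂(0.0285/0.0718) = -0.03799
  P(4)·log₂(P(4)/Q(4)) = 0.0353·log₂(0.0353/0.2311) = -0.09569
  P(5)·log₂(P(5)/Q(5)) = 0.0099·log₂(0.0099/0.01) = -0.00014

D_KL(P||Q) = -0.08600 + 3.45011 - 0.03799 - 0.09569 - 0.00014 = 3.23029 ≈ 3.2303 bits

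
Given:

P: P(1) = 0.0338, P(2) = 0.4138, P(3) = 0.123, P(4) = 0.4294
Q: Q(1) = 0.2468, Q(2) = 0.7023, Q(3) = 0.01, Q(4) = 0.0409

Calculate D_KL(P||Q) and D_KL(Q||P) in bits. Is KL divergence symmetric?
D_KL(P||Q) = 1.4892 bits, D_KL(Q||P) = 1.0689 bits. No, KL divergence is not symmetric.

D_KL(P||Q) = Σ P(x) log₂(P(x)/Q(x))

Computing term by term:
  P(1)·log₂(P(1)/Q(1)) = 0.0338·log₂(0.0338/0.2468) = -0.09695
  P(2)·log₂(P(2)/Q(2)) = 0.4138·log₂(0.4138/0.7023) = -0.31579
  P(3)·log₂(P(3)/Q(3)) = 0.123·log₂(0.123/0.01) = 0.44533
  P(4)·log₂(P(4)/Q(4)) = 0.4294·log₂(0.4294/0.0409) = 1.45659

D_KL(P||Q) = -0.09695 - 0.31579 + 0.44533 + 1.45659 = 1.48918 ≈ 1.4892 bits

D_KL(Q||P) = Σ Q(x) log₂(Q(x)/P(x))

Computing term by term:
  Q(1)·log₂(Q(1)/P(1)) = 0.2468·log₂(0.2468/0.0338) = 0.70788
  Q(2)·log₂(Q(2)/P(2)) = 0.7023·log₂(0.7023/0.4138) = 0.53596
  Q(3)·log₂(Q(3)/P(3)) = 0.01·log₂(0.01/0.123) = -0.03621
  Q(4)·log₂(Q(4)/P(4)) = 0.0409·log₂(0.0409/0.4294) = -0.13874

D_KL(Q||P) = 0.70788 + 0.53596 - 0.03621 - 0.13874 = 1.06889 ≈ 1.0689 bits

These are NOT equal (difference: 0.4203 bits). KL divergence is asymmetric: D_KL(P||Q) ≠ D_KL(Q||P) in general.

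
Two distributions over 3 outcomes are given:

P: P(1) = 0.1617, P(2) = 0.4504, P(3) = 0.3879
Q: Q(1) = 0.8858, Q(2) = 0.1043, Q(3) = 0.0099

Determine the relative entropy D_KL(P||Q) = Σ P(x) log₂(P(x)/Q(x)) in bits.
2.6066 bits

D_KL(P||Q) = Σ P(x) log₂(P(x)/Q(x))

Computing term by term:
  P(1)·log₂(P(1)/Q(1)) = 0.1617·log₂(0.1617/0.8858) = -0.39676
  P(2)·log₂(P(2)/Q(2)) = 0.4504·log₂(0.4504/0.1043) = 0.95055
  P(3)·log₂(P(3)/Q(3)) = 0.3879·log₂(0.3879/0.0099) = 2.05281

D_KL(P||Q) = -0.39676 + 0.95055 + 2.05281 = 2.60660 ≈ 2.6066 bits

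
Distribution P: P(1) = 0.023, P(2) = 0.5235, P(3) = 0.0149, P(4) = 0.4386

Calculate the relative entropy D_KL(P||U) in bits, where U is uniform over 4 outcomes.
0.7741 bits

U(i) = 1/4 for all i

D_KL(P||U) = Σ P(x) log₂(P(x) / (1/4))
           = Σ P(x) log₂(P(x)) + log₂(4)
           = log₂(4) - H(P)

H(P) = -Σ P(x) log₂(P(x)):
  -P(1)·log₂(P(1)) = -(0.023)·log₂(0.023) = 0.12517
  -P(2)·log₂(P(2)) = -(0.5235)·log₂(0.5235) = 0.48881
  -P(3)·log₂(P(3)) = -(0.0149)·log₂(0.0149) = 0.09042
  -P(4)·log₂(P(4)) = -(0.4386)·log₂(0.4386) = 0.52151
H(P) = 0.12517 + 0.48881 + 0.09042 + 0.52151 = 1.22591 bits

log₂(4) = 2.00000 bits

D_KL(P||U) = 2.00000 - 1.22591 = 0.77409 ≈ 0.7741 bits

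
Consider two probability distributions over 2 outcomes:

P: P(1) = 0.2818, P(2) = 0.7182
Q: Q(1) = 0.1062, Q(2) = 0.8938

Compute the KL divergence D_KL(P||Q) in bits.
0.1701 bits

D_KL(P||Q) = Σ P(x) log₂(P(x)/Q(x))

Computing term by term:
  P(1)·log₂(P(1)/Q(1)) = 0.2818·log₂(0.2818/0.1062) = 0.39674
  P(2)·log₂(P(2)/Q(2)) = 0.7182·log₂(0.7182/0.8938) = -0.22664

D_KL(P||Q) = 0.39674 - 0.22664 = 0.17010 ≈ 0.1701 bits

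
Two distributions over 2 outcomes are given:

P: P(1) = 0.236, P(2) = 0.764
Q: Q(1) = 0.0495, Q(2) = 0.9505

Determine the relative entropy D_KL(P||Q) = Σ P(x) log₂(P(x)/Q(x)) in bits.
0.2910 bits

D_KL(P||Q) = Σ P(x) log₂(P(x)/Q(x))

Computing term by term:
  P(1)·log₂(P(1)/Q(1)) = 0.236·log₂(0.236/0.0495) = 0.53178
  P(2)·log₂(P(2)/Q(2)) = 0.764·log₂(0.764/0.9505) = -0.24075

D_KL(P||Q) = 0.53178 - 0.24075 = 0.29103 ≈ 0.2910 bits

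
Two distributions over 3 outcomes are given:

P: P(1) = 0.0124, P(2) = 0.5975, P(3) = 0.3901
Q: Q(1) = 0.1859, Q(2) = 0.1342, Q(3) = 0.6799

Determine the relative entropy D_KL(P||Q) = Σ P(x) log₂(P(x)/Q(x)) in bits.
0.9263 bits

D_KL(P||Q) = Σ P(x) log₂(P(x)/Q(x))

Computing term by term:
  P(1)·log₂(P(1)/Q(1)) = 0.0124·log₂(0.0124/0.1859) = -0.04844
  P(2)·log₂(P(2)/Q(2)) = 0.5975·log₂(0.5975/0.1342) = 1.28735
  P(3)·log₂(P(3)/Q(3)) = 0.3901·log₂(0.3901/0.6799) = -0.31266

D_KL(P||Q) = -0.04844 + 1.28735 - 0.31266 = 0.92625 ≈ 0.9263 bits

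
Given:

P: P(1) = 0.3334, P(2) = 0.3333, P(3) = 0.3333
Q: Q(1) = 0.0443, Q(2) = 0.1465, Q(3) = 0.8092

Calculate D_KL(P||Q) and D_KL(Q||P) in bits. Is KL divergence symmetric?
D_KL(P||Q) = 0.9396 bits, D_KL(Q||P) = 0.7328 bits. No, KL divergence is not symmetric.

D_KL(P||Q) = Σ P(x) log₂(P(x)/Q(x))

Computing term by term:
  P(1)·log₂(P(1)/Q(1)) = 0.3334·log₂(0.3334/0.0443) = 0.97082
  P(2)·log₂(P(2)/Q(2)) = 0.3333·log₂(0.3333/0.1465) = 0.39527
  P(3)·log₂(P(3)/Q(3)) = 0.3333·log₂(0.3333/0.8092) = -0.42652

D_KL(P||Q) = 0.97082 + 0.39527 - 0.42652 = 0.93957 ≈ 0.9396 bits

D_KL(Q||P) = Σ Q(x) log₂(Q(x)/P(x))

Computing term by term:
  Q(1)·log₂(Q(1)/P(1)) = 0.0443·log₂(0.0443/0.3334) = -0.12900
  Q(2)·log₂(Q(2)/P(2)) = 0.1465·log₂(0.1465/0.3333) = -0.17374
  Q(3)·log₂(Q(3)/P(3)) = 0.8092·log₂(0.8092/0.3333) = 1.03551

D_KL(Q||P) = -0.12900 - 0.17374 + 1.03551 = 0.73277 ≈ 0.7328 bits

These are NOT equal (difference: 0.2068 bits). KL divergence is asymmetric: D_KL(P||Q) ≠ D_KL(Q||P) in general.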